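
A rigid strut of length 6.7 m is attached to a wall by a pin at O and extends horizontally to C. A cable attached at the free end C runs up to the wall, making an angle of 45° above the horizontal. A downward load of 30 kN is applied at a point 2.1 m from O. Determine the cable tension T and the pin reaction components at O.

T = 13.30 kN, O_x = 9.403 kN, O_y = 20.60 kN

ΣM about O: T·sin45°·6.7 − 30·2.1 = 0 → T = 63/(6.7·0.707107) = 13.2978 ≈ 13.30 kN.
ΣF_x = 0: O_x − T·cos45° = 0 → O_x = 13.2978 × 0.707107 = 9.403 kN.
ΣF_y = 0: O_y + T·sin45° − 30 = 0 → O_y = 30 − 13.2978 × 0.707107 = 20.60 kN.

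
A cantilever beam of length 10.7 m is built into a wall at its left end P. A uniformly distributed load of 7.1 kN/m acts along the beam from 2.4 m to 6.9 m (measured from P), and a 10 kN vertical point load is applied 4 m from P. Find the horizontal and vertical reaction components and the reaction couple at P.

Resultant of the distributed load: 7.1 × 4.5 = 31.95 kN at 4.65 m from P.
ΣF_x = 0: P_x = 0.
ΣF_y = 0: P_y − 7.1·4.5 − 10 = 0 → P_y = 41.95 kN.
ΣM about P: M_P − (7.1·4.5)·4.65 − 10·4 = 0 → M_P = 188.6 kN·m.

P_x = 0, P_y = 41.95 kN, M_P = 188.6 kN·m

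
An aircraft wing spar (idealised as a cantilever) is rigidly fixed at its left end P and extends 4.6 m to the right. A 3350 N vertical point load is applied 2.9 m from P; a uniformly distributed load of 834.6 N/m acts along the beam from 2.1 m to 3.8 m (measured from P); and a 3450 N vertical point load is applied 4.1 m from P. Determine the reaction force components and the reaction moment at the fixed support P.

Resultant of the distributed load: 834.6 × 1.7 = 1418.82 N at 2.95 m from P.
ΣF_x = 0: P_x = 0.
ΣF_y = 0: P_y − 3350 − 834.6·1.7 − 3450 = 0 → P_y = 8219 N.
ΣM about P: M_P − 3350·2.9 − (834.6·1.7)·2.95 − 3450·4.1 = 0 → M_P = 28050 N·m.

P_x = 0, P_y = 8219 N, M_P = 28050 N·m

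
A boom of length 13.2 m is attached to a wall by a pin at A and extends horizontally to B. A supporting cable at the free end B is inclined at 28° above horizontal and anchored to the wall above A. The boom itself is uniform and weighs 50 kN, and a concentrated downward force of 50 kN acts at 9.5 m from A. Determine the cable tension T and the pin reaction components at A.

T = 129.9 kN, A_x = 114.7 kN, A_y = 39.02 kN

ΣM about A: T·sin28°·13.2 − 50·6.6 − 50·9.5 = 0 → T = 805/(13.2·0.469472) = 129.901 ≈ 129.9 kN.
ΣF_x = 0: A_x − T·cos28° = 0 → A_x = 129.901 × 0.882948 = 114.7 kN.
ΣF_y = 0: A_y + T·sin28° − 50 − 50 = 0 → A_y = 100 − 129.901 × 0.469472 = 39.02 kN.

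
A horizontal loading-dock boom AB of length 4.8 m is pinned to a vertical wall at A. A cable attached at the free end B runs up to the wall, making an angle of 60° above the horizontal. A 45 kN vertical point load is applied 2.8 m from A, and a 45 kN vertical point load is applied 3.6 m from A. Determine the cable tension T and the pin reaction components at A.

ΣM about A: T·sin60°·4.8 − 45·2.8 − 45·3.6 = 0 → T = 288/(4.8·0.866025) = 69.2821 ≈ 69.28 kN.
ΣF_x = 0: A_x − T·cos60° = 0 → A_x = 69.2821 × 0.5 = 34.64 kN.
ΣF_y = 0: A_y + T·sin60° − 45 − 45 = 0 → A_y = 90 − 69.2821 × 0.866025 = 30.00 kN.

T = 69.28 kN, A_x = 34.64 kN, A_y = 30.00 kN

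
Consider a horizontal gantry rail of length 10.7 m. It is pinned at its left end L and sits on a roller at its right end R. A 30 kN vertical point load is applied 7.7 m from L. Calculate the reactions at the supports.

L_x = 0, L_y = 8.411 kN, R_y = 21.59 kN

Taking moments about L: R_y·10.7 − 30·7.7 = 0 → R_y = 231/10.7 = 21.5888 ≈ 21.59 kN.
ΣF_y = 0: L_y + 21.5888 − 30 = 0 → L_y = 8.411 kN.
ΣF_x = 0: no horizontal applied forces, so L_x = 0.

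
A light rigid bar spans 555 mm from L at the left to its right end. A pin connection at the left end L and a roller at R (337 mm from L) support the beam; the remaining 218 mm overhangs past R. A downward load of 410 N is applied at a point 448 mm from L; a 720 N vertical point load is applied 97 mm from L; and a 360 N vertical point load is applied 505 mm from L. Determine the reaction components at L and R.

L_x = 0, L_y = 198.2 N, R_y = 1292 N

ΣM about L: R_y·337 − 410·448 − 720·97 − 360·505 = 0 → R_y = 435320/337 = 1291.75 ≈ 1292 N.
ΣF_y = 0: L_y + 1291.75 − 410 − 720 − 360 = 0 → L_y = 198.2 N.
ΣF_x = 0: no horizontal applied forces, so L_x = 0.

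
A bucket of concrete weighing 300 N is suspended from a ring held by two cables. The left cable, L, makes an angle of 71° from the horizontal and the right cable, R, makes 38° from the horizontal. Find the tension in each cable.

T_L = 250.0 N, T_R = 103.3 N

ΣF_x = 0: −T_L·cos71° + T_R·cos38° = 0 → T_R = 0.413152·T_L.
ΣF_y = 0: T_L·sin71° + T_R·sin38° = 300.
Substitute: T_L·(0.945519 + 0.413152·0.615661) = 300 → T_L = 250.025 ≈ 250.0 N.
Then T_R = 0.413152 × 250.025 = 103.3 N.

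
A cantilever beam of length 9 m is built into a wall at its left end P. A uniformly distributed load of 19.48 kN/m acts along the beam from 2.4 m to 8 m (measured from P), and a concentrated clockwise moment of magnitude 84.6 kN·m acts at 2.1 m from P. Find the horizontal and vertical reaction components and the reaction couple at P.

Resultant of the distributed load: 19.48 × 5.6 = 109.088 kN at 5.2 m from P.
ΣF_x = 0: P_x = 0.
ΣF_y = 0: P_y − 19.48·5.6 = 0 → P_y = 109.1 kN.
ΣM about P: M_P − (19.48·5.6)·5.2 − 84.6 = 0 → M_P = 651.9 kN·m.

P_x = 0, P_y = 109.1 kN, M_P = 651.9 kN·m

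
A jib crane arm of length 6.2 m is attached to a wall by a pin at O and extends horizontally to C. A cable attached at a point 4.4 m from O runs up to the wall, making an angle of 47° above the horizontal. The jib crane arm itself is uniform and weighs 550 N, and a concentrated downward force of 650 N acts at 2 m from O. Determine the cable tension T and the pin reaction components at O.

T = 933.8 N, O_x = 636.9 N, O_y = 517.0 N

ΣM about O: T·sin47°·4.4 − 550·3.1 − 650·2 = 0 → T = 3005/(4.4·0.731354) = 933.822 ≈ 933.8 N.
ΣF_x = 0: O_x − T·cos47° = 0 → O_x = 933.822 × 0.681998 = 636.9 N.
ΣF_y = 0: O_y + T·sin47° − 550 − 650 = 0 → O_y = 1200 − 933.822 × 0.731354 = 517.0 N.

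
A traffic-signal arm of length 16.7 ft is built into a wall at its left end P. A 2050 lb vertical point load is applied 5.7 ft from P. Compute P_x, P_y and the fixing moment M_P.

P_x = 0, P_y = 2050 lb, M_P = 11680 lb·ft

ΣF_x = 0: P_x = 0.
ΣF_y = 0: P_y − 2050 = 0 → P_y = 2050 lb.
ΣM about P: M_P − 2050·5.7 = 0 → M_P = 11680 lb·ft.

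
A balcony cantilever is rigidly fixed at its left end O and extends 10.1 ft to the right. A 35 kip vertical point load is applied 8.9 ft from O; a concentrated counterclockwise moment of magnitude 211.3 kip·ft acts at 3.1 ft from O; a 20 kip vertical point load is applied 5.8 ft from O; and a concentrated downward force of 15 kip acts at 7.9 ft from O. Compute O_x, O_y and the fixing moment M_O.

ΣF_x = 0: O_x = 0.
ΣF_y = 0: O_y − 35 − 20 − 15 = 0 → O_y = 70.00 kip.
ΣM about O: M_O − 35·8.9 + 211.3 − 20·5.8 − 15·7.9 = 0 → M_O = 334.7 kip·ft.

O_x = 0, O_y = 70.00 kip, M_O = 334.7 kip·ft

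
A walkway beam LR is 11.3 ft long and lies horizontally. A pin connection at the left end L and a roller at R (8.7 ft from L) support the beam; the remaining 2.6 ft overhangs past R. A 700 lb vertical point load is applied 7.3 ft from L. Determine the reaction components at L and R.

Moments about L: R_y·8.7 − 700·7.3 = 0 → R_y = 5110/8.7 = 587.356 ≈ 587.4 lb.
ΣF_y = 0: L_y + 587.356 − 700 = 0 → L_y = 112.6 lb.
ΣF_x = 0: no horizontal applied forces, so L_x = 0.

L_x = 0, L_y = 112.6 lb, R_y = 587.4 lb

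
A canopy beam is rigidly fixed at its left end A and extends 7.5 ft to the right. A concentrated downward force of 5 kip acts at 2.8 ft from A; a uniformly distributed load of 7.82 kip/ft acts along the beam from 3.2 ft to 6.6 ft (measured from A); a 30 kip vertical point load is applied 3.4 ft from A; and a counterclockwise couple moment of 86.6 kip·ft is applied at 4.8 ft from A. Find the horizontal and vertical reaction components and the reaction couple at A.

A_x = 0, A_y = 61.59 kip, M_A = 159.7 kip·ft

Resultant of the distributed load: 7.82 × 3.4 = 26.588 kip at 4.9 ft from A.
ΣF_x = 0: A_x = 0.
ΣF_y = 0: A_y − 5 − 7.82·3.4 − 30 = 0 → A_y = 61.59 kip.
ΣM about A: M_A − 5·2.8 − (7.82·3.4)·4.9 − 30·3.4 + 86.6 = 0 → M_A = 159.7 kip·ft.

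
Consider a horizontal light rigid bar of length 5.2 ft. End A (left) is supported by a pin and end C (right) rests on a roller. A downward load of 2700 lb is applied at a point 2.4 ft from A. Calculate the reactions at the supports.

ΣM about A: C_y·5.2 − 2700·2.4 = 0 → C_y = 6480/5.2 = 1246.15 ≈ 1246 lb.
ΣF_y = 0: A_y + 1246.15 − 2700 = 0 → A_y = 1454 lb.
ΣF_x = 0: no horizontal applied forces, so A_x = 0.

A_x = 0, A_y = 1454 lb, C_y = 1246 lb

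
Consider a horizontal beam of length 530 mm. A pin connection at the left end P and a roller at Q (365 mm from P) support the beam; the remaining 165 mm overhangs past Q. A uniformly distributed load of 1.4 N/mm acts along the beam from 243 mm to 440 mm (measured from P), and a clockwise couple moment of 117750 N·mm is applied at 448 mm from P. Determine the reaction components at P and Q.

P_x = 0, P_y = -304.8 N, Q_y = 580.6 N

Resultant of the distributed load: 1.4 × 197 = 275.8 N at 341.5 mm from P.
ΣM about P: Q_y·365 − (1.4·197)·341.5 − 117750 = 0 → Q_y = 211935.7/365 = 580.646 ≈ 580.6 N.
ΣF_y = 0: P_y + 580.646 − 1.4·197 = 0 → P_y = -304.8 N.
ΣF_x = 0: no horizontal applied forces, so P_x = 0.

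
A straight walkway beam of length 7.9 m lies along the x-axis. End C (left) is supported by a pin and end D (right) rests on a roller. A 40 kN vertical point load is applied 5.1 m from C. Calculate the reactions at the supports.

C_x = 0, C_y = 14.18 kN, D_y = 25.82 kN

Moments about C: D_y·7.9 − 40·5.1 = 0 → D_y = 204/7.9 = 25.8228 ≈ 25.82 kN.
ΣF_y = 0: C_y + 25.8228 − 40 = 0 → C_y = 14.18 kN.
ΣF_x = 0: no horizontal applied forces, so C_x = 0.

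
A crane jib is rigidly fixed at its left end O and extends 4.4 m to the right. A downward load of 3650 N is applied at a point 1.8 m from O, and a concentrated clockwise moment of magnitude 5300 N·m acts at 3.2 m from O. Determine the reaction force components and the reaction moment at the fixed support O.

ΣF_x = 0: O_x = 0.
ΣF_y = 0: O_y − 3650 = 0 → O_y = 3650 N.
ΣM about O: M_O − 3650·1.8 − 5300 = 0 → M_O = 11870 N·m.

O_x = 0, O_y = 3650 N, M_O = 11870 N·m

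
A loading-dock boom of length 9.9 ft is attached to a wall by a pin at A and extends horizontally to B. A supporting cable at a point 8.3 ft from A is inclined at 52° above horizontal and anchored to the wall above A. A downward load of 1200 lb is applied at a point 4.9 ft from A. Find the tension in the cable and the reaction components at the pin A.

ΣM about A: T·sin52°·8.3 − 1200·4.9 = 0 → T = 5880/(8.3·0.788011) = 899.015 ≈ 899.0 lb.
ΣF_x = 0: A_x − T·cos52° = 0 → A_x = 899.015 × 0.615661 = 553.5 lb.
ΣF_y = 0: A_y + T·sin52° − 1200 = 0 → A_y = 1200 − 899.015 × 0.788011 = 491.6 lb.

T = 899.0 lb, A_x = 553.5 lb, A_y = 491.6 lb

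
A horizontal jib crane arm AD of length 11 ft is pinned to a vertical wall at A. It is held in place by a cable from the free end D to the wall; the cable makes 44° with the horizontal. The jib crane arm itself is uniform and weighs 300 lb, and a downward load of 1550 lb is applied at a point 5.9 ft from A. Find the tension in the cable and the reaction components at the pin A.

ΣM about A: T·sin44°·11 − 300·5.5 − 1550·5.9 = 0 → T = 10795/(11·0.694658) = 1412.73 ≈ 1413 lb.
ΣF_x = 0: A_x − T·cos44° = 0 → A_x = 1412.73 × 0.71934 = 1016 lb.
ΣF_y = 0: A_y + T·sin44° − 300 − 1550 = 0 → A_y = 1850 − 1412.73 × 0.694658 = 868.6 lb.

T = 1413 lb, A_x = 1016 lb, A_y = 868.6 lb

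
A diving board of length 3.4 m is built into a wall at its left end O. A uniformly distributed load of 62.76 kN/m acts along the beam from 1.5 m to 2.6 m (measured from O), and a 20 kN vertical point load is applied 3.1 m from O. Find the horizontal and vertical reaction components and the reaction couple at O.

O_x = 0, O_y = 89.04 kN, M_O = 203.5 kN·m

Resultant of the distributed load: 62.76 × 1.1 = 69.036 kN at 2.05 m from O.
ΣF_x = 0: O_x = 0.
ΣF_y = 0: O_y − 62.76·1.1 − 20 = 0 → O_y = 89.04 kN.
ΣM about O: M_O − (62.76·1.1)·2.05 − 20·3.1 = 0 → M_O = 203.5 kN·m.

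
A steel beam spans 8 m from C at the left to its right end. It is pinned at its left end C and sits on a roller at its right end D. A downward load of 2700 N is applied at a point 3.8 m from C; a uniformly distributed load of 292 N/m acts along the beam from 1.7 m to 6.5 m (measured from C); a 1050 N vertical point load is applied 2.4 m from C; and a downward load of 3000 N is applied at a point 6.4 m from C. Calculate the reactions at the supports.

Resultant of the distributed load: 292 × 4.8 = 1401.6 N at 4.1 m from C.
Taking moments about C: D_y·8 − 2700·3.8 − (292·4.8)·4.1 − 1050·2.4 − 3000·6.4 = 0 → D_y = 37726.56/8 = 4715.82 ≈ 4716 N.
ΣF_y = 0: C_y + 4715.82 − 2700 − 292·4.8 − 1050 − 3000 = 0 → C_y = 3436 N.
ΣF_x = 0: no horizontal applied forces, so C_x = 0.

C_x = 0, C_y = 3436 N, D_y = 4716 N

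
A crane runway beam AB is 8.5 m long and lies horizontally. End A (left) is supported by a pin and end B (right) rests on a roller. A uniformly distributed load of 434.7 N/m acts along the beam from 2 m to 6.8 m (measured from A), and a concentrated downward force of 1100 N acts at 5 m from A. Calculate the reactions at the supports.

A_x = 0, A_y = 1459 N, B_y = 1727 N

Resultant of the distributed load: 434.7 × 4.8 = 2086.56 N at 4.4 m from A.
Moments about A: B_y·8.5 − (434.7·4.8)·4.4 − 1100·5 = 0 → B_y = 14680.864/8.5 = 1727.16 ≈ 1727 N.
ΣF_y = 0: A_y + 1727.16 − 434.7·4.8 − 1100 = 0 → A_y = 1459 N.
ΣF_x = 0: no horizontal applied forces, so A_x = 0.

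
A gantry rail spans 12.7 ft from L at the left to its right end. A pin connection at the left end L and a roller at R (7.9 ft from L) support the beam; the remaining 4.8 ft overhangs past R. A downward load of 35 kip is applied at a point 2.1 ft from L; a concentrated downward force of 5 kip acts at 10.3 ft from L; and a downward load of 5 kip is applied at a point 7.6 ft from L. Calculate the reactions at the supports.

L_x = 0, L_y = 24.37 kip, R_y = 20.63 kip

Moments about L: R_y·7.9 − 35·2.1 − 5·10.3 − 5·7.6 = 0 → R_y = 163/7.9 = 20.6329 ≈ 20.63 kip.
ΣF_y = 0: L_y + 20.6329 − 35 − 5 − 5 = 0 → L_y = 24.37 kip.
ΣF_x = 0: no horizontal applied forces, so L_x = 0.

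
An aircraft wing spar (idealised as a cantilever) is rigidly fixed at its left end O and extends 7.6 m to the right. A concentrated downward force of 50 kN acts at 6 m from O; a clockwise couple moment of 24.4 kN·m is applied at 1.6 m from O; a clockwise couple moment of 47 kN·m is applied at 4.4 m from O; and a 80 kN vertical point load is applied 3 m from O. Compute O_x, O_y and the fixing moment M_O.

O_x = 0, O_y = 130.0 kN, M_O = 611.4 kN·m

ΣF_x = 0: O_x = 0.
ΣF_y = 0: O_y − 50 − 80 = 0 → O_y = 130.0 kN.
ΣM about O: M_O − 50·6 − 24.4 − 47 − 80·3 = 0 → M_O = 611.4 kN·m.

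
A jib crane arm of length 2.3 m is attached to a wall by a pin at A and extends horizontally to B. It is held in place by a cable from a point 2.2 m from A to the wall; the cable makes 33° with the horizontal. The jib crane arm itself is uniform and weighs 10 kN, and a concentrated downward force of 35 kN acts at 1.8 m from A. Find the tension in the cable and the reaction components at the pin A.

T = 62.18 kN, A_x = 52.15 kN, A_y = 11.14 kN

ΣM about A: T·sin33°·2.2 − 10·1.15 − 35·1.8 = 0 → T = 74.5/(2.2·0.544639) = 62.1763 ≈ 62.18 kN.
ΣF_x = 0: A_x − T·cos33° = 0 → A_x = 62.1763 × 0.838671 = 52.15 kN.
ΣF_y = 0: A_y + T·sin33° − 10 − 35 = 0 → A_y = 45 − 62.1763 × 0.544639 = 11.14 kN.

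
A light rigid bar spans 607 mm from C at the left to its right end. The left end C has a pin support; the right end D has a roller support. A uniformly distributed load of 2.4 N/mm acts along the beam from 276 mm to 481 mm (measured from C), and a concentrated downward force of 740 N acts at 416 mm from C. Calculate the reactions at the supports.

C_x = 0, C_y = 418.1 N, D_y = 813.9 N

Resultant of the distributed load: 2.4 × 205 = 492 N at 378.5 mm from C.
Moments about C: D_y·607 − (2.4·205)·378.5 − 740·416 = 0 → D_y = 494062/607 = 813.941 ≈ 813.9 N.
ΣF_y = 0: C_y + 813.941 − 2.4·205 − 740 = 0 → C_y = 418.1 N.
ΣF_x = 0: no horizontal applied forces, so C_x = 0.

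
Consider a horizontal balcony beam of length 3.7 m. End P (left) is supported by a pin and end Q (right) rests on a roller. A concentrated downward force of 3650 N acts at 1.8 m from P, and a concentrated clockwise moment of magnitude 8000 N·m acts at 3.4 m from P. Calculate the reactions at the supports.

Taking moments about P: Q_y·3.7 − 3650·1.8 − 8000 = 0 → Q_y = 14570/3.7 = 3937.84 ≈ 3938 N.
ΣF_y = 0: P_y + 3937.84 − 3650 = 0 → P_y = -287.8 N.
ΣF_x = 0: no horizontal applied forces, so P_x = 0.

P_x = 0, P_y = -287.8 N, Q_y = 3938 N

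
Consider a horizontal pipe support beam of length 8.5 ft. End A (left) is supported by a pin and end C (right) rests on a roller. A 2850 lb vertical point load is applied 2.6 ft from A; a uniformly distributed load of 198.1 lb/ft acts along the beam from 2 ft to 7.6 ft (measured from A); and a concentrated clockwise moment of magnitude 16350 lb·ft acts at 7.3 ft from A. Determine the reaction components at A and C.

Resultant of the distributed load: 198.1 × 5.6 = 1109.36 lb at 4.8 ft from A.
Moments about A: C_y·8.5 − 2850·2.6 − (198.1·5.6)·4.8 − 16350 = 0 → C_y = 29084.928/8.5 = 3421.76 ≈ 3422 lb.
ΣF_y = 0: A_y + 3421.76 − 2850 − 198.1·5.6 = 0 → A_y = 537.6 lb.
ΣF_x = 0: no horizontal applied forces, so A_x = 0.

A_x = 0, A_y = 537.6 lb, C_y = 3422 lb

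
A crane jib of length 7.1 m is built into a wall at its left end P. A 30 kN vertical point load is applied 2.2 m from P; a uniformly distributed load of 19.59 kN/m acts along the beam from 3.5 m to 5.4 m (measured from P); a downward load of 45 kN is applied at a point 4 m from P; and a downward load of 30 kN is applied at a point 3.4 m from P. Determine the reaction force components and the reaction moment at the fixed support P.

Resultant of the distributed load: 19.59 × 1.9 = 37.221 kN at 4.45 m from P.
ΣF_x = 0: P_x = 0.
ΣF_y = 0: P_y − 30 − 19.59·1.9 − 45 − 30 = 0 → P_y = 142.2 kN.
ΣM about P: M_P − 30·2.2 − (19.59·1.9)·4.45 − 45·4 − 30·3.4 = 0 → M_P = 513.6 kN·m.

P_x = 0, P_y = 142.2 kN, M_P = 513.6 kN·m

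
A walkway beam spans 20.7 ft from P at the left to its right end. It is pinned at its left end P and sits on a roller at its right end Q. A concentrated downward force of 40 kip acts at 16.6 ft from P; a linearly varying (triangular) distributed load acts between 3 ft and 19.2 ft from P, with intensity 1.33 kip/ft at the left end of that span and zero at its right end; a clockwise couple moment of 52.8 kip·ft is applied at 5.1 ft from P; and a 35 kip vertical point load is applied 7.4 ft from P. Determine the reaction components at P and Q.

Resultant of the triangular load: ½ × 1.33 × 16.2 = 10.773 kip, acting at 8.4 ft from P (one-third of the span from the peak).
Moments about P: Q_y·20.7 − 40·16.6 − (½·1.33·16.2)·8.4 − 52.8 − 35·7.4 = 0 → Q_y = 1066.2932/20.7 = 51.5117 ≈ 51.51 kip.
ΣF_y = 0: P_y + 51.5117 − 40 − ½·1.33·16.2 − 35 = 0 → P_y = 34.26 kip.
ΣF_x = 0: no horizontal applied forces, so P_x = 0.

P_x = 0, P_y = 34.26 kip, Q_y = 51.51 kip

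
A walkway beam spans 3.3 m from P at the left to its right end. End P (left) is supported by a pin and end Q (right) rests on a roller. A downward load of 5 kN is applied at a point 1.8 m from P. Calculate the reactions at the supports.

P_x = 0, P_y = 2.273 kN, Q_y = 2.727 kN

Taking moments about P: Q_y·3.3 − 5·1.8 = 0 → Q_y = 9/3.3 = 2.72727 ≈ 2.727 kN.
ΣF_y = 0: P_y + 2.72727 − 5 = 0 → P_y = 2.273 kN.
ΣF_x = 0: no horizontal applied forces, so P_x = 0.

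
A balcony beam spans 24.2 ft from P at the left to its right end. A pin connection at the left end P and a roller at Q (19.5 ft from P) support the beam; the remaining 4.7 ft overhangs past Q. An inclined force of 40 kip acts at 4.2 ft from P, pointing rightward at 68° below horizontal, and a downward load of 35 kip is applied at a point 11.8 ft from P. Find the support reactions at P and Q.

P_x = -14.98 kip, P_y = 42.92 kip, Q_y = 29.17 kip

ΣM about P: Q_y·19.5 − 40·sin68°·4.2 − 35·11.8 = 0 → Q_y = 568.767/19.5 = 29.1675 ≈ 29.17 kip.
ΣF_y = 0: P_y + 29.1675 − 40·sin68° − 35 = 0 → P_y = 42.92 kip.
ΣF_x = 0: P_x + 40·cos68° = 0 → P_x = -14.98 kip.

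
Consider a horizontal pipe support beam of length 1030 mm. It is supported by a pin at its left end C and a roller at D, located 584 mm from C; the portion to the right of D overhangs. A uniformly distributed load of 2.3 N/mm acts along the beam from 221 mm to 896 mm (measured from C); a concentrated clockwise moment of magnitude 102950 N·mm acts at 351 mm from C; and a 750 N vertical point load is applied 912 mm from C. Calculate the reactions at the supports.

C_x = 0, C_y = -529.7 N, D_y = 2832 N

Resultant of the distributed load: 2.3 × 675 = 1552.5 N at 558.5 mm from C.
Taking moments about C: D_y·584 − (2.3·675)·558.5 − 102950 − 750·912 = 0 → D_y = 1654021.25/584 = 2832.23 ≈ 2832 N.
ΣF_y = 0: C_y + 2832.23 − 2.3·675 − 750 = 0 → C_y = -529.7 N.
ΣF_x = 0: no horizontal applied forces, so C_x = 0.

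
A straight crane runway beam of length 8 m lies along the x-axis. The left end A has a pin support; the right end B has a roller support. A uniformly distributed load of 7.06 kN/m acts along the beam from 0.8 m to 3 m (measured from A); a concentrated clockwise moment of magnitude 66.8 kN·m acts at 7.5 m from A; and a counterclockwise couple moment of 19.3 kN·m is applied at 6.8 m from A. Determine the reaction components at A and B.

A_x = 0, A_y = 5.906 kN, B_y = 9.626 kN

Resultant of the distributed load: 7.06 × 2.2 = 15.532 kN at 1.9 m from A.
Taking moments about A: B_y·8 − (7.06·2.2)·1.9 − 66.8 + 19.3 = 0 → B_y = 77.0108/8 = 9.62635 ≈ 9.626 kN.
ΣF_y = 0: A_y + 9.62635 − 7.06·2.2 = 0 → A_y = 5.906 kN.
ΣF_x = 0: no horizontal applied forces, so A_x = 0.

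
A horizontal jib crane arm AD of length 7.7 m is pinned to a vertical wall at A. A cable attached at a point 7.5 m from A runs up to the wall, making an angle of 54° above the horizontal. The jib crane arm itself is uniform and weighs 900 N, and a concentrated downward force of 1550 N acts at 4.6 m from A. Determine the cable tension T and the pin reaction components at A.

T = 1746 N, A_x = 1026 N, A_y = 1037 N

ΣM about A: T·sin54°·7.5 − 900·3.85 − 1550·4.6 = 0 → T = 10595/(7.5·0.809017) = 1746.15 ≈ 1746 N.
ΣF_x = 0: A_x − T·cos54° = 0 → A_x = 1746.15 × 0.587785 = 1026 N.
ΣF_y = 0: A_y + T·sin54° − 900 − 1550 = 0 → A_y = 2450 − 1746.15 × 0.809017 = 1037 N.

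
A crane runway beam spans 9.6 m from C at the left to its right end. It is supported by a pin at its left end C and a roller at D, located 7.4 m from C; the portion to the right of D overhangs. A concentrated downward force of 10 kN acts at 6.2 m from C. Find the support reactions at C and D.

C_x = 0, C_y = 1.622 kN, D_y = 8.378 kN

Moments about C: D_y·7.4 − 10·6.2 = 0 → D_y = 62/7.4 = 8.37838 ≈ 8.378 kN.
ΣF_y = 0: C_y + 8.37838 − 10 = 0 → C_y = 1.622 kN.
ΣF_x = 0: no horizontal applied forces, so C_x = 0.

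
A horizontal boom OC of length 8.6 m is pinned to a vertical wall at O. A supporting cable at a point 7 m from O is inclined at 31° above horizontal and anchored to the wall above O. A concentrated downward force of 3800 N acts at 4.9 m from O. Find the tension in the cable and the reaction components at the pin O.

T = 5165 N, O_x = 4427 N, O_y = 1140 N

ΣM about O: T·sin31°·7 − 3800·4.9 = 0 → T = 18620/(7·0.515038) = 5164.67 ≈ 5165 N.
ΣF_x = 0: O_x − T·cos31° = 0 → O_x = 5164.67 × 0.857167 = 4427 N.
ΣF_y = 0: O_y + T·sin31° − 3800 = 0 → O_y = 3800 − 5164.67 × 0.515038 = 1140 N.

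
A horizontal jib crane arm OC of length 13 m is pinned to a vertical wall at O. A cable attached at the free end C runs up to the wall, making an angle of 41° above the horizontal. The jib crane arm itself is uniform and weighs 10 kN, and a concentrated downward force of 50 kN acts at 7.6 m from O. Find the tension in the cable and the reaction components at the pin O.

ΣM about O: T·sin41°·13 − 10·6.5 − 50·7.6 = 0 → T = 445/(13·0.656059) = 52.1764 ≈ 52.18 kN.
ΣF_x = 0: O_x − T·cos41° = 0 → O_x = 52.1764 × 0.75471 = 39.38 kN.
ΣF_y = 0: O_y + T·sin41° − 10 − 50 = 0 → O_y = 60 − 52.1764 × 0.656059 = 25.77 kN.

T = 52.18 kN, O_x = 39.38 kN, O_y = 25.77 kN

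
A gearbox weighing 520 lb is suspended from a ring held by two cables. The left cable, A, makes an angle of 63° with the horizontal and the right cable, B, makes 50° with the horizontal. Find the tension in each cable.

T_A = 363.1 lb, T_B = 256.5 lb

ΣF_x = 0: −T_A·cos63° + T_B·cos50° = 0 → T_B = 0.706284·T_A.
ΣF_y = 0: T_A·sin63° + T_B·sin50° = 520.
Substitute: T_A·(0.891007 + 0.706284·0.766044) = 520 → T_A = 363.115 ≈ 363.1 lb.
Then T_B = 0.706284 × 363.115 = 256.5 lb.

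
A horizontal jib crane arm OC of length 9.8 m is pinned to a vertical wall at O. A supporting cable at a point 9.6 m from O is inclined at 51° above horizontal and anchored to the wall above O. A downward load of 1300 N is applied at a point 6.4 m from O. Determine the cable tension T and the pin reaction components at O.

ΣM about O: T·sin51°·9.6 − 1300·6.4 = 0 → T = 8320/(9.6·0.777146) = 1115.19 ≈ 1115 N.
ΣF_x = 0: O_x − T·cos51° = 0 → O_x = 1115.19 × 0.62932 = 701.8 N.
ΣF_y = 0: O_y + T·sin51° − 1300 = 0 → O_y = 1300 − 1115.19 × 0.777146 = 433.3 N.

T = 1115 N, O_x = 701.8 N, O_y = 433.3 N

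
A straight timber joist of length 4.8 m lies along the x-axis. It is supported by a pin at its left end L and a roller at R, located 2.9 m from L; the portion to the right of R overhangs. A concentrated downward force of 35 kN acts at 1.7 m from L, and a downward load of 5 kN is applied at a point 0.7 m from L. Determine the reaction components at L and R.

ΣM about L: R_y·2.9 − 35·1.7 − 5·0.7 = 0 → R_y = 63/2.9 = 21.7241 ≈ 21.72 kN.
ΣF_y = 0: L_y + 21.7241 − 35 − 5 = 0 → L_y = 18.28 kN.
ΣF_x = 0: no horizontal applied forces, so L_x = 0.

L_x = 0, L_y = 18.28 kN, R_y = 21.72 kN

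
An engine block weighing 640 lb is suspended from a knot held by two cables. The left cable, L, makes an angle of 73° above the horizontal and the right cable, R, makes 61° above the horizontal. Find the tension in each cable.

T_L = 431.3 lb, T_R = 260.1 lb

ΣF_x = 0: −T_L·cos73° + T_R·cos61° = 0 → T_R = 0.603065·T_L.
ΣF_y = 0: T_L·sin73° + T_R·sin61° = 640.
Substitute: T_L·(0.956305 + 0.603065·0.87462) = 640 → T_L = 431.337 ≈ 431.3 lb.
Then T_R = 0.603065 × 431.337 = 260.1 lb.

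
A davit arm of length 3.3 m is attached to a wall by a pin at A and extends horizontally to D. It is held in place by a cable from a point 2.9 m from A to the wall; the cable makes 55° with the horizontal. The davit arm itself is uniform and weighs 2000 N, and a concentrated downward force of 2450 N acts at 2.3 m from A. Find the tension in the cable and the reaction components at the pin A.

ΣM about A: T·sin55°·2.9 − 2000·1.65 − 2450·2.3 = 0 → T = 8935/(2.9·0.819152) = 3761.25 ≈ 3761 N.
ΣF_x = 0: A_x − T·cos55° = 0 → A_x = 3761.25 × 0.573576 = 2157 N.
ΣF_y = 0: A_y + T·sin55° − 2000 − 2450 = 0 → A_y = 4450 − 3761.25 × 0.819152 = 1369 N.

T = 3761 N, A_x = 2157 N, A_y = 1369 N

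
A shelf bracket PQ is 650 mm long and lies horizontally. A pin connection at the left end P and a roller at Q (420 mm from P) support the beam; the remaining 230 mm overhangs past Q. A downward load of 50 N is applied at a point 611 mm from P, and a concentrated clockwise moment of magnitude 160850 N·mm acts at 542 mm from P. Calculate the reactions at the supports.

P_x = 0, P_y = -405.7 N, Q_y = 455.7 N

ΣM about P: Q_y·420 − 50·611 − 160850 = 0 → Q_y = 191400/420 = 455.714 ≈ 455.7 N.
ΣF_y = 0: P_y + 455.714 − 50 = 0 → P_y = -405.7 N.
ΣF_x = 0: no horizontal applied forces, so P_x = 0.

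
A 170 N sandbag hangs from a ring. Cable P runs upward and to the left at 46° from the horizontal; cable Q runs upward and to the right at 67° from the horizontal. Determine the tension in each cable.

ΣF_x = 0: −T_P·cos46° + T_Q·cos67° = 0 → T_Q = 1.77784·T_P.
ΣF_y = 0: T_P·sin46° + T_Q·sin67° = 170.
Substitute: T_P·(0.71934 + 1.77784·0.920505) = 170 → T_P = 72.1608 ≈ 72.16 N.
Then T_Q = 1.77784 × 72.1608 = 128.3 N.

T_P = 72.16 N, T_Q = 128.3 N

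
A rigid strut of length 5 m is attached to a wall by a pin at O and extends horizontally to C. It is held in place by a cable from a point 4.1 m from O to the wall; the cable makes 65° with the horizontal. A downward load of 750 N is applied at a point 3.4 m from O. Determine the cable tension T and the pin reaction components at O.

T = 686.2 N, O_x = 290.0 N, O_y = 128.0 N

ΣM about O: T·sin65°·4.1 − 750·3.4 = 0 → T = 2550/(4.1·0.906308) = 686.247 ≈ 686.2 N.
ΣF_x = 0: O_x − T·cos65° = 0 → O_x = 686.247 × 0.422618 = 290.0 N.
ΣF_y = 0: O_y + T·sin65° − 750 = 0 → O_y = 750 − 686.247 × 0.906308 = 128.0 N.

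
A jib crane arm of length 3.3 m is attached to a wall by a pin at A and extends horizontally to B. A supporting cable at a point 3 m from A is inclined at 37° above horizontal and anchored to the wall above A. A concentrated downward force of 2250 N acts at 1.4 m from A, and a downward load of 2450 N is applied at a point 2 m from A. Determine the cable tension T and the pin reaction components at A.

T = 4459 N, A_x = 3561 N, A_y = 2017 N

ΣM about A: T·sin37°·3 − 2250·1.4 − 2450·2 = 0 → T = 8050/(3·0.601815) = 4458.73 ≈ 4459 N.
ΣF_x = 0: A_x − T·cos37° = 0 → A_x = 4458.73 × 0.798636 = 3561 N.
ΣF_y = 0: A_y + T·sin37° − 2250 − 2450 = 0 → A_y = 4700 − 4458.73 × 0.601815 = 2017 N.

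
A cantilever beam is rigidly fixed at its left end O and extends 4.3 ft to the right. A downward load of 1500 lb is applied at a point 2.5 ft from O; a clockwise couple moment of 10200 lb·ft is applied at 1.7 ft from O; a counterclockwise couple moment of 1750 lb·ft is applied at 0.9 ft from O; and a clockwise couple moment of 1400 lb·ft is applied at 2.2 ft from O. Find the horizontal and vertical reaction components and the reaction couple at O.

ΣF_x = 0: O_x = 0.
ΣF_y = 0: O_y − 1500 = 0 → O_y = 1500 lb.
ΣM about O: M_O − 1500·2.5 − 10200 + 1750 − 1400 = 0 → M_O = 13600 lb·ft.

O_x = 0, O_y = 1500 lb, M_O = 13600 lb·ft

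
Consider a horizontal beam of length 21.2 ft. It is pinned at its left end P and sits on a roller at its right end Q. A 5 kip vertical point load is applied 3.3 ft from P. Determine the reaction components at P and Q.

P_x = 0, P_y = 4.222 kip, Q_y = 0.7783 kip

Moments about P: Q_y·21.2 − 5·3.3 = 0 → Q_y = 16.5/21.2 = 0.778302 ≈ 0.7783 kip.
ΣF_y = 0: P_y + 0.778302 − 5 = 0 → P_y = 4.222 kip.
ΣF_x = 0: no horizontal applied forces, so P_x = 0.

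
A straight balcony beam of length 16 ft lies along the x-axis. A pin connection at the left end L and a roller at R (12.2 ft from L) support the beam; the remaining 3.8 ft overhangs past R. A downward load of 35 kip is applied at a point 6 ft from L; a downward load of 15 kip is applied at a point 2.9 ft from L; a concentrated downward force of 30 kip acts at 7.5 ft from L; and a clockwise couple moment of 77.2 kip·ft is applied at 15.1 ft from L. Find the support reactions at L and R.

L_x = 0, L_y = 34.45 kip, R_y = 45.55 kip

Taking moments about L: R_y·12.2 − 35·6 − 15·2.9 − 30·7.5 − 77.2 = 0 → R_y = 555.7/12.2 = 45.5492 ≈ 45.55 kip.
ΣF_y = 0: L_y + 45.5492 − 35 − 15 − 30 = 0 → L_y = 34.45 kip.
ΣF_x = 0: no horizontal applied forces, so L_x = 0.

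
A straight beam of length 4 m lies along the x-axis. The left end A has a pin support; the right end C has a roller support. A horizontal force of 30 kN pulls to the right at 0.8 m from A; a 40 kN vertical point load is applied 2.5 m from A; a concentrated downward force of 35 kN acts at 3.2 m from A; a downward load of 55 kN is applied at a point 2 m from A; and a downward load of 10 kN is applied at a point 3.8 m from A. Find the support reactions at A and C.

A_x = -30.00 kN, A_y = 50.00 kN, C_y = 90.00 kN

Taking moments about A: C_y·4 − 40·2.5 − 35·3.2 − 55·2 − 10·3.8 = 0 → C_y = 360/4 = 90.00 kN.
ΣF_y = 0: A_y + 90 − 40 − 35 − 55 − 10 = 0 → A_y = 50.00 kN.
ΣF_x = 0: A_x + 30 = 0 → A_x = -30.00 kN.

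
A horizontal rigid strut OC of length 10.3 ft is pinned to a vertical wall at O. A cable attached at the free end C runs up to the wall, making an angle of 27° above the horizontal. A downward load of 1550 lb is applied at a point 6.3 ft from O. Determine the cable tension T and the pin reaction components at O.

ΣM about O: T·sin27°·10.3 − 1550·6.3 = 0 → T = 9765/(10.3·0.45399) = 2088.28 ≈ 2088 lb.
ΣF_x = 0: O_x − T·cos27° = 0 → O_x = 2088.28 × 0.891007 = 1861 lb.
ΣF_y = 0: O_y + T·sin27° − 1550 = 0 → O_y = 1550 − 2088.28 × 0.45399 = 601.9 lb.

T = 2088 lb, O_x = 1861 lb, O_y = 601.9 lb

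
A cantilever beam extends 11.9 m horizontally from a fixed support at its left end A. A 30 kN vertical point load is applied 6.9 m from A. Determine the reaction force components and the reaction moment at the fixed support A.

ΣF_x = 0: A_x = 0.
ΣF_y = 0: A_y − 30 = 0 → A_y = 30.00 kN.
ΣM about A: M_A − 30·6.9 = 0 → M_A = 207.0 kN·m.

A_x = 0, A_y = 30.00 kN, M_A = 207.0 kN·m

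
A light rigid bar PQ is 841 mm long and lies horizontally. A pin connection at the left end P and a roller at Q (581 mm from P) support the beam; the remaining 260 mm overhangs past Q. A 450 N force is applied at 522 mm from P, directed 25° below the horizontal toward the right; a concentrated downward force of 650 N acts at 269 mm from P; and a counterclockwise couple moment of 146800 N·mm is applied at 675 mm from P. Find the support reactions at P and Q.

ΣM about P: Q_y·581 − 450·sin25°·522 − 650·269 + 146800 = 0 → Q_y = 127323/581 = 219.145 ≈ 219.1 N.
ΣF_y = 0: P_y + 219.145 − 450·sin25° − 650 = 0 → P_y = 621.0 N.
ΣF_x = 0: P_x + 450·cos25° = 0 → P_x = -407.8 N.

P_x = -407.8 N, P_y = 621.0 N, Q_y = 219.1 N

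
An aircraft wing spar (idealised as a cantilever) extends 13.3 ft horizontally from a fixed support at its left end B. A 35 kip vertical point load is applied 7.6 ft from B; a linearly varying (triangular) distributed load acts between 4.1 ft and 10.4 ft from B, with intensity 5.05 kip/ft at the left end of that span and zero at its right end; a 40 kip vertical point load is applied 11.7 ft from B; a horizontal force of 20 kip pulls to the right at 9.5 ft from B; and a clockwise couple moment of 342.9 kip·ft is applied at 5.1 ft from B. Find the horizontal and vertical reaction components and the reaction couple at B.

Resultant of the triangular load: ½ × 5.05 × 6.3 = 15.9075 kip, acting at 6.2 ft from B (one-third of the span from the peak).
ΣF_x = 0: B_x + 20 = 0 → B_x = -20.00 kip.
ΣF_y = 0: B_y − 35 − ½·5.05·6.3 − 40 = 0 → B_y = 90.91 kip.
ΣM about B: M_B − 35·7.6 − (½·5.05·6.3)·6.2 − 40·11.7 − 342.9 = 0 → M_B = 1176 kip·ft.

B_x = -20.00 kip, B_y = 90.91 kip, M_B = 1176 kip·ft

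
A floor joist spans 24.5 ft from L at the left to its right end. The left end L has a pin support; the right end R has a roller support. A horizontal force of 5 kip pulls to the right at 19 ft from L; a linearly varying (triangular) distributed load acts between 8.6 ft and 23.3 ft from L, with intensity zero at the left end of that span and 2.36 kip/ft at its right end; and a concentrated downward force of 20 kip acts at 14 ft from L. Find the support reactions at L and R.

Resultant of the triangular load: ½ × 2.36 × 14.7 = 17.346 kip, acting at 18.4 ft from L (one-third of the span from the peak).
ΣM about L: R_y·24.5 − (½·2.36·14.7)·18.4 − 20·14 = 0 → R_y = 599.1664/24.5 = 24.4558 ≈ 24.46 kip.
ΣF_y = 0: L_y + 24.4558 − ½·2.36·14.7 − 20 = 0 → L_y = 12.89 kip.
ΣF_x = 0: L_x + 5 = 0 → L_x = -5.000 kip.

L_x = -5.000 kip, L_y = 12.89 kip, R_y = 24.46 kip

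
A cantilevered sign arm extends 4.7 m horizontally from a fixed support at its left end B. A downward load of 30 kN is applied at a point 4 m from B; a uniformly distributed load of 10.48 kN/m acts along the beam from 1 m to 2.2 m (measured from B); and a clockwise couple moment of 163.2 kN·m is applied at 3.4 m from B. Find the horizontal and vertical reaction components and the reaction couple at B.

B_x = 0, B_y = 42.58 kN, M_B = 303.3 kN·m

Resultant of the distributed load: 10.48 × 1.2 = 12.576 kN at 1.6 m from B.
ΣF_x = 0: B_x = 0.
ΣF_y = 0: B_y − 30 − 10.48·1.2 = 0 → B_y = 42.58 kN.
ΣM about B: M_B − 30·4 − (10.48·1.2)·1.6 − 163.2 = 0 → M_B = 303.3 kN·m.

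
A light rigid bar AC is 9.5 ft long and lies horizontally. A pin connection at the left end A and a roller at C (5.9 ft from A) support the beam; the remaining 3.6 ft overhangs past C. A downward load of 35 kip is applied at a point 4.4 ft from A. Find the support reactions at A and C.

A_x = 0, A_y = 8.898 kip, C_y = 26.10 kip

Taking moments about A: C_y·5.9 − 35·4.4 = 0 → C_y = 154/5.9 = 26.1017 ≈ 26.10 kip.
ΣF_y = 0: A_y + 26.1017 − 35 = 0 → A_y = 8.898 kip.
ΣF_x = 0: no horizontal applied forces, so A_x = 0.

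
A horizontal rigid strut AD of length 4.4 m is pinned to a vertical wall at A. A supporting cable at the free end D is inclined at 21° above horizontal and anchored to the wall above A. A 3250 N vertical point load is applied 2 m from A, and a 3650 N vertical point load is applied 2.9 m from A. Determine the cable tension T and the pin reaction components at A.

T = 10840 N, A_x = 10120 N, A_y = 3017 N

ΣM about A: T·sin21°·4.4 − 3250·2 − 3650·2.9 = 0 → T = 17085/(4.4·0.358368) = 10835.1 ≈ 10840 N.
ΣF_x = 0: A_x − T·cos21° = 0 → A_x = 10835.1 × 0.93358 = 10120 N.
ΣF_y = 0: A_y + T·sin21° − 3250 − 3650 = 0 → A_y = 6900 − 10835.1 × 0.358368 = 3017 N.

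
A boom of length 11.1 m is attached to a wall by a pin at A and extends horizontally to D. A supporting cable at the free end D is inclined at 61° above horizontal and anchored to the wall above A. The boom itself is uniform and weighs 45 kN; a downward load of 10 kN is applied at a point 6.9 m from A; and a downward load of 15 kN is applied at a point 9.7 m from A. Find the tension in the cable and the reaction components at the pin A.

ΣM about A: T·sin61°·11.1 − 45·5.55 − 10·6.9 − 15·9.7 = 0 → T = 464.25/(11.1·0.87462) = 47.82 kN.
ΣF_x = 0: A_x − T·cos61° = 0 → A_x = 47.82 × 0.48481 = 23.18 kN.
ΣF_y = 0: A_y + T·sin61° − 45 − 10 − 15 = 0 → A_y = 70 − 47.82 × 0.87462 = 28.18 kN.

T = 47.82 kN, A_x = 23.18 kN, A_y = 28.18 kN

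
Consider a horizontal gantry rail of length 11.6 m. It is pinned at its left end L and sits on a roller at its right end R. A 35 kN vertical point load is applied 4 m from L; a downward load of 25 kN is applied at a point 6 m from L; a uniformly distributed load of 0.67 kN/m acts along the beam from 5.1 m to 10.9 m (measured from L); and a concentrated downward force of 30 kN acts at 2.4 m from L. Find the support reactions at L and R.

L_x = 0, L_y = 60.00 kN, R_y = 33.89 kN

Resultant of the distributed load: 0.67 × 5.8 = 3.886 kN at 8 m from L.
Taking moments about L: R_y·11.6 − 35·4 − 25·6 − (0.67·5.8)·8 − 30·2.4 = 0 → R_y = 393.088/11.6 = 33.8869 ≈ 33.89 kN.
ΣF_y = 0: L_y + 33.8869 − 35 − 25 − 0.67·5.8 − 30 = 0 → L_y = 60.00 kN.
ΣF_x = 0: no horizontal applied forces, so L_x = 0.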